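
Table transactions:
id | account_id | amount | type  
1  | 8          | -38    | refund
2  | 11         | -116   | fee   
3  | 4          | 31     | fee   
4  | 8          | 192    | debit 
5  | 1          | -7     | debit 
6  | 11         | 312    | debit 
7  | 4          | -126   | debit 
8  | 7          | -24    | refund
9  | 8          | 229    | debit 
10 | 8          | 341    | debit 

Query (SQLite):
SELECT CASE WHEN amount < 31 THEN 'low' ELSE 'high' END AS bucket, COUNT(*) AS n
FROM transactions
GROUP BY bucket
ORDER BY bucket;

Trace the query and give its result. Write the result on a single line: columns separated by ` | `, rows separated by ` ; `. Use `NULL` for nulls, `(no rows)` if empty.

Bucket rows by amount < 31 → 'low' else 'high'; count each bucket.

high | 5 ; low | 5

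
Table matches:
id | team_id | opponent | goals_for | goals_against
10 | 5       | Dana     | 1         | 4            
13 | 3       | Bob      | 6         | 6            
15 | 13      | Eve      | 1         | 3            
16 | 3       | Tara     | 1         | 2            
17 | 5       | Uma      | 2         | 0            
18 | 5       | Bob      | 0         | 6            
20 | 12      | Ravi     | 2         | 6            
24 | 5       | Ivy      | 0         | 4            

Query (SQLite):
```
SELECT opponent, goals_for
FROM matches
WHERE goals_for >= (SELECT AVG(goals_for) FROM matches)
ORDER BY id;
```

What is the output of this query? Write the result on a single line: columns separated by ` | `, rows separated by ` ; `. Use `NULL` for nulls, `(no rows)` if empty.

Scalar subquery: AVG(goals_for) over all matches rows = 1.625.
Keep rows where goals_for >= that value.

Bob | 6 ; Uma | 2 ; Ravi | 2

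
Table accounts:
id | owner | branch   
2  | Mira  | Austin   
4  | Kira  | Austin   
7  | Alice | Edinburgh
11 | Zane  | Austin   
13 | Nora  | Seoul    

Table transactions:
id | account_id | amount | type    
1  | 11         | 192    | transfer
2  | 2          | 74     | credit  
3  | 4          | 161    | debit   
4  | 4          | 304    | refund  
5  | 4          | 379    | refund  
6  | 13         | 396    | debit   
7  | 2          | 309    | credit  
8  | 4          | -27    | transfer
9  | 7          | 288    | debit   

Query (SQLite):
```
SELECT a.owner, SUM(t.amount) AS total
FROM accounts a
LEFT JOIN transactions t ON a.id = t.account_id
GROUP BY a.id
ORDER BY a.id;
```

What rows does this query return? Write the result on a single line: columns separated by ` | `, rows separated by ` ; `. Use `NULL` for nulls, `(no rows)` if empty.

LEFT JOIN keeps every accounts row; unmatched ones get NULL for transactions columns.
Group by accounts.id and compute SUM(t.amount). SUM over an all-NULL group is NULL.
  2: ids {2, 7} → SUM(t.amount)=383
  4: ids {3, 4, 5, 8} → SUM(t.amount)=817
  7: ids {9} → SUM(t.amount)=288
  11: ids {1} → SUM(t.amount)=192
  13: ids {6} → SUM(t.amount)=396

Mira | 383 ; Kira | 817 ; Alice | 288 ; Zane | 192 ; Nora | 396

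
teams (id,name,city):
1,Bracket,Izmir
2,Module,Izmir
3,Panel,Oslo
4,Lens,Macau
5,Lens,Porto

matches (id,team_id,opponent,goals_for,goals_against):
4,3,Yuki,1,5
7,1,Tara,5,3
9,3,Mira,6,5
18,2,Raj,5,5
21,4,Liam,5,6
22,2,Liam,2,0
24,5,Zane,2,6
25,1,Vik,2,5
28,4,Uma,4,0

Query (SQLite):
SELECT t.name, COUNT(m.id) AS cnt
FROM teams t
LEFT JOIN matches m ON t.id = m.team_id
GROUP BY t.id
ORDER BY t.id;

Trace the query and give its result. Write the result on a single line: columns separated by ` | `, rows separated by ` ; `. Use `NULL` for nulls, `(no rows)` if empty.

LEFT JOIN keeps every teams row; unmatched ones get NULL for matches columns.
Group by teams.id and compute COUNT(m.id). COUNT(col) of an all-NULL group is 0.
  1: ids {7, 25} → COUNT(m.id)=2
  2: ids {18, 22} → COUNT(m.id)=2
  3: ids {4, 9} → COUNT(m.id)=2
  4: ids {21, 28} → COUNT(m.id)=2
  5: ids {24} → COUNT(m.id)=1

Bracket | 2 ; Module | 2 ; Panel | 2 ; Lens | 2 ; Lens | 1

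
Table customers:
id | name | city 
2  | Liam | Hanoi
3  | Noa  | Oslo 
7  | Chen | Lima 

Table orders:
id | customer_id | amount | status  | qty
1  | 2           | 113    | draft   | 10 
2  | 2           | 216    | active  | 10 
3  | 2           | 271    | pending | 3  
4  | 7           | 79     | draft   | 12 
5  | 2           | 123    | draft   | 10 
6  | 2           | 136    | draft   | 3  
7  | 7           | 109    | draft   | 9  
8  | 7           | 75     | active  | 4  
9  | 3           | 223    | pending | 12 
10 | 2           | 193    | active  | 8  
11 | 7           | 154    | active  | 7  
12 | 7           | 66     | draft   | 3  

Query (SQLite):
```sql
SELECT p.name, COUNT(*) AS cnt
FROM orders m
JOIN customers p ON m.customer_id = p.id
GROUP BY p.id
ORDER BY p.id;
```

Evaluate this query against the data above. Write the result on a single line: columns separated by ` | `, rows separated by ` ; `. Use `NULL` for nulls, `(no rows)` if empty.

Liam | 6 ; Noa | 1 ; Chen | 5

Join each orders row to its customers via customer_id.
Group joined rows by customers.id; compute COUNT(*) per group.
  2: ids {1, 2, 3, 5, 6, 10} → COUNT(*)=6
  3: ids {9} → COUNT(*)=1
  7: ids {4, 7, 8, 11, 12} → COUNT(*)=5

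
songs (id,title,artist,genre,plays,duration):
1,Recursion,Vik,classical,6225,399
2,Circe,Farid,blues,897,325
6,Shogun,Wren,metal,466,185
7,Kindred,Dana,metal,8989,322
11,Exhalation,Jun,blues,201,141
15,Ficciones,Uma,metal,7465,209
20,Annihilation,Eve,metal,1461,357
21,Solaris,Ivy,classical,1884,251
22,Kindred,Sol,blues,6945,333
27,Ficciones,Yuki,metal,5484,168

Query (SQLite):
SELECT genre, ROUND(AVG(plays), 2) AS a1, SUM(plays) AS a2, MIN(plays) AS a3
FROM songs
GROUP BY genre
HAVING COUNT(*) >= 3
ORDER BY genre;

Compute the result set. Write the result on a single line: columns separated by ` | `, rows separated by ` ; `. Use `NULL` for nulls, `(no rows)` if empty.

Group songs by genre.
Per group compute: ROUND(AVG(plays), 2), SUM(plays), MIN(plays).
HAVING: drop groups with fewer than 3 rows.
  blues: ids {2, 11, 22} → ROUND(AVG(plays), 2)=2681, SUM(plays)=8043, MIN(plays)=201
  classical: ids {1, 21} → ROUND(AVG(plays), 2)=4054.5, SUM(plays)=8109, MIN(plays)=1884
  metal: ids {6, 7, 15, 20, 27} → ROUND(AVG(plays), 2)=4773, SUM(plays)=23865, MIN(plays)=466

blues | 2681 | 8043 | 201 ; metal | 4773 | 23865 | 466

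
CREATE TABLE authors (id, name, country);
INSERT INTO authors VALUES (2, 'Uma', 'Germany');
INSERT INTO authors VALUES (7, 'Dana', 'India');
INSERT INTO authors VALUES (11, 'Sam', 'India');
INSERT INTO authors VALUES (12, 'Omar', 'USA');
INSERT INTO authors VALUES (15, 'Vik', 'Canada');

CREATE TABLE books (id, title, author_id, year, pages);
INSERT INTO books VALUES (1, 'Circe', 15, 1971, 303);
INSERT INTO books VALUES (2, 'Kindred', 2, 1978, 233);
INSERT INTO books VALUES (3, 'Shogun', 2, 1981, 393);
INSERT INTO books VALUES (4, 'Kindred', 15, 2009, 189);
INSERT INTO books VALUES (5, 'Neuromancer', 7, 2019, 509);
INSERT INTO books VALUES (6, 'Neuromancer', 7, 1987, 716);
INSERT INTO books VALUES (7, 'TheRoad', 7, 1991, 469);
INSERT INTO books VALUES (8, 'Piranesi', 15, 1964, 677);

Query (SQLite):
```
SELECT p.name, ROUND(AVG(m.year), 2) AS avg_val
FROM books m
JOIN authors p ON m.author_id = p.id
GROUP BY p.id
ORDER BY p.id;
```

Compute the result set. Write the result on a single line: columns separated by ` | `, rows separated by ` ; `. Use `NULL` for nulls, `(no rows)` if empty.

Uma | 1979.5 ; Dana | 1999 ; Vik | 1981.33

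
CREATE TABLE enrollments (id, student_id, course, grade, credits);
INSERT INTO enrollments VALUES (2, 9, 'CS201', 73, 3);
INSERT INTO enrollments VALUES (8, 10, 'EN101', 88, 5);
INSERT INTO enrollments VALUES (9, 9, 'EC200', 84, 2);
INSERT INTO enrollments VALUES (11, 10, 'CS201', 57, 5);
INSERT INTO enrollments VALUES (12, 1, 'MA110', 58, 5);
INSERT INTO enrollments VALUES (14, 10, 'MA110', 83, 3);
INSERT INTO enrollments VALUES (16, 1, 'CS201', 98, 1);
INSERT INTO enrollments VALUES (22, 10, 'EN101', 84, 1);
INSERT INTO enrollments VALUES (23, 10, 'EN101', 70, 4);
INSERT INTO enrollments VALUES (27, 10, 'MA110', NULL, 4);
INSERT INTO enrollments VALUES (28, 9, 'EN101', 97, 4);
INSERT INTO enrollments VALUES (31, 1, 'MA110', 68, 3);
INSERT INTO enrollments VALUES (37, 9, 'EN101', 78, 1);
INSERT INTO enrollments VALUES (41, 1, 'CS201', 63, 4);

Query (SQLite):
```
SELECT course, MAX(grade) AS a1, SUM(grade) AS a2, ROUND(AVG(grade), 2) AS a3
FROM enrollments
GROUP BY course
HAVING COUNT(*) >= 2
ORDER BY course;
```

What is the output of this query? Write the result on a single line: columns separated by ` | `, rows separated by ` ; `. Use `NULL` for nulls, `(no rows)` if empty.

CS201 | 98 | 291 | 72.75 ; EN101 | 97 | 417 | 83.4 ; MA110 | 83 | 209 | 69.67

Group enrollments by course.
Per group compute: MAX(grade), SUM(grade), ROUND(AVG(grade), 2).
HAVING: drop groups with fewer than 2 rows.
  CS201: ids {2, 11, 16, 41} → MAX(grade)=98, SUM(grade)=291, ROUND(AVG(grade), 2)=72.75
  EC200: ids {9} → MAX(grade)=84, SUM(grade)=84, ROUND(AVG(grade), 2)=84
  EN101: ids {8, 22, 23, 28, 37} → MAX(grade)=97, SUM(grade)=417, ROUND(AVG(grade), 2)=83.4
  MA110: ids {12, 14, 27, 31} → MAX(grade)=83, SUM(grade)=209, ROUND(AVG(grade), 2)=69.67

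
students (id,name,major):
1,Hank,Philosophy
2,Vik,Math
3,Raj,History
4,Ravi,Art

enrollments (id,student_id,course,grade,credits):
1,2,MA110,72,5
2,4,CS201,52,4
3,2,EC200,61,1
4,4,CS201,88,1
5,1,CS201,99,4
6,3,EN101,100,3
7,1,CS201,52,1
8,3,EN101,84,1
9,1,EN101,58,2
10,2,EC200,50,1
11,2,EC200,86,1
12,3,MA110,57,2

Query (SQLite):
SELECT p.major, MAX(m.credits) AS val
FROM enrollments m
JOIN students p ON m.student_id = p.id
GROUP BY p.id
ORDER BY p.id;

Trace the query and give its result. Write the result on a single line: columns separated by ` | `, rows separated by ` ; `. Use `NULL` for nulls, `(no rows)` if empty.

Join each enrollments row to its students via student_id.
Group joined rows by students.id; compute MAX(m.credits) per group.
  1: ids {5, 7, 9} → MAX(m.credits)=4
  2: ids {1, 3, 10, 11} → MAX(m.credits)=5
  3: ids {6, 8, 12} → MAX(m.credits)=3
  4: ids {2, 4} → MAX(m.credits)=4

Philosophy | 4 ; Math | 5 ; History | 3 ; Art | 4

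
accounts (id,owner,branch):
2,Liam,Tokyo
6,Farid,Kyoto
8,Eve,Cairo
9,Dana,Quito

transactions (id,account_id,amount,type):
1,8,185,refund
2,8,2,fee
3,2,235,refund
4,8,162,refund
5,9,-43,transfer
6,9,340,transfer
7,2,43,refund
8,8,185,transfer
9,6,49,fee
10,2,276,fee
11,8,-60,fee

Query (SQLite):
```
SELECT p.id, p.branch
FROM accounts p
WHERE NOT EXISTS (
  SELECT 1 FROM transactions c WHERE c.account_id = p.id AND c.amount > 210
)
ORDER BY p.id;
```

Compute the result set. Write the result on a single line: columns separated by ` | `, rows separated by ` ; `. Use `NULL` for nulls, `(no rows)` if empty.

For each accounts row, check whether any transactions with matching account_id has amount > 210.
Keep rows where that is false.

6 | Kyoto ; 8 | Cairo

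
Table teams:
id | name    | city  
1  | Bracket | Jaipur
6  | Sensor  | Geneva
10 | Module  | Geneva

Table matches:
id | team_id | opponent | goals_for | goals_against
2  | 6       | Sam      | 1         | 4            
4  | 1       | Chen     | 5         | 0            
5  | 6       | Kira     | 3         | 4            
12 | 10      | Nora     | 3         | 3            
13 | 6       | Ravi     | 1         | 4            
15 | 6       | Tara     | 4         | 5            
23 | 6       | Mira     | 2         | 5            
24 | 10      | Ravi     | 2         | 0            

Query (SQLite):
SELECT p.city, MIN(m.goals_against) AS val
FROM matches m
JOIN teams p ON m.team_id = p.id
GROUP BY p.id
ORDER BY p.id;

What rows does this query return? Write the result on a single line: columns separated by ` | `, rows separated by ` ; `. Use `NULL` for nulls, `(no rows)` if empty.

Jaipur | 0 ; Geneva | 4 ; Geneva | 0

Join each matches row to its teams via team_id.
Group joined rows by teams.id; compute MIN(m.goals_against) per group.
  1: ids {4} → MIN(m.goals_against)=0
  6: ids {2, 5, 13, 15, 23} → MIN(m.goals_against)=4
  10: ids {12, 24} → MIN(m.goals_against)=0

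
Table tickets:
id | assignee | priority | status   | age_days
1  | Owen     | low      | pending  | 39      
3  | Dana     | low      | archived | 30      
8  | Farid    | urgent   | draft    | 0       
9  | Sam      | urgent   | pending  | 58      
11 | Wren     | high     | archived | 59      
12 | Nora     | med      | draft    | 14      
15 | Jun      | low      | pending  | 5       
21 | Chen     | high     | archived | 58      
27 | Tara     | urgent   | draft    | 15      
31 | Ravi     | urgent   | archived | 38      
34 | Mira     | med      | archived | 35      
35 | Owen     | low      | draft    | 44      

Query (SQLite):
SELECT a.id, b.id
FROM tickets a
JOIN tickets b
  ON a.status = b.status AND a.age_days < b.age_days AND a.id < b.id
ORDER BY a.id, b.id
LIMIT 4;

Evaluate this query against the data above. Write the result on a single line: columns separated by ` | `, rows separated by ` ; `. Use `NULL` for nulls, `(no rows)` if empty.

Pairs (a,b) with same status, a.age_days < b.age_days, a.id < b.id.
status groups: archived:{3,11,21,31,34} draft:{8,12,27,35} pending:{1,9,15}
Ordered by (a.id, b.id); first 4.

1 | 9 ; 3 | 11 ; 3 | 21 ; 3 | 31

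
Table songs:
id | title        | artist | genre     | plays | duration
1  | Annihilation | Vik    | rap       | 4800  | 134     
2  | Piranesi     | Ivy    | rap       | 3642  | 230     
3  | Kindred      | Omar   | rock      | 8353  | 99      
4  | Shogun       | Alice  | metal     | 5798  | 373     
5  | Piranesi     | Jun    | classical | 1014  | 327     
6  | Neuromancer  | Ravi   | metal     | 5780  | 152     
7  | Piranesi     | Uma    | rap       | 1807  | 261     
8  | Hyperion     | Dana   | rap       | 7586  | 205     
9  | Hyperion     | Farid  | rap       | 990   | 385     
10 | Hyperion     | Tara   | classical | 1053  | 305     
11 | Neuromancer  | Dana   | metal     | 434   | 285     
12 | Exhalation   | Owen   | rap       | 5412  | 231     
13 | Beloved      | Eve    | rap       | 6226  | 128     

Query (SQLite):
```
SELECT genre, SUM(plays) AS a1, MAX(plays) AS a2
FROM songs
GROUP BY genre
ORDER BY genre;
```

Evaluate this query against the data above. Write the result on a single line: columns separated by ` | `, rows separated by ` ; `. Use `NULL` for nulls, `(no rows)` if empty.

classical | 2067 | 1053 ; metal | 12012 | 5798 ; rap | 30463 | 7586 ; rock | 8353 | 8353

Group songs by genre.
Per group compute: SUM(plays), MAX(plays).
  classical: ids {5, 10} → SUM(plays)=2067, MAX(plays)=1053
  metal: ids {4, 6, 11} → SUM(plays)=12012, MAX(plays)=5798
  rap: ids {1, 2, 7, 8, 9, 12, 13} → SUM(plays)=30463, MAX(plays)=7586
  rock: ids {3} → SUM(plays)=8353, MAX(plays)=8353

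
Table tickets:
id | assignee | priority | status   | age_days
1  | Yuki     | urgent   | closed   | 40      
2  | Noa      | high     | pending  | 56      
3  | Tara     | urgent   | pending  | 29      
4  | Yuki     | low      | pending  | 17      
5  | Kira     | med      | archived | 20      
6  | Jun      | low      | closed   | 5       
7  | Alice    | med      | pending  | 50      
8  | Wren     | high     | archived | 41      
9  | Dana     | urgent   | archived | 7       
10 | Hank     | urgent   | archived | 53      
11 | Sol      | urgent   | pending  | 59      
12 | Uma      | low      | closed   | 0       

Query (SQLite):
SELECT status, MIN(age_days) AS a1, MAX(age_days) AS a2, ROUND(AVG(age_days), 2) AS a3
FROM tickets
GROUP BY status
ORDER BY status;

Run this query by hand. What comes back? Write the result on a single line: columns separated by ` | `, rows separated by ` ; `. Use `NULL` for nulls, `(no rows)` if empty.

archived | 7 | 53 | 30.25 ; closed | 0 | 40 | 15 ; pending | 17 | 59 | 42.2

Group tickets by status.
Per group compute: MIN(age_days), MAX(age_days), ROUND(AVG(age_days), 2).
  archived: ids {5, 8, 9, 10} → MIN(age_days)=7, MAX(age_days)=53, ROUND(AVG(age_days), 2)=30.25
  closed: ids {1, 6, 12} → MIN(age_days)=0, MAX(age_days)=40, ROUND(AVG(age_days), 2)=15
  pending: ids {2, 3, 4, 7, 11} → MIN(age_days)=17, MAX(age_days)=59, ROUND(AVG(age_days), 2)=42.2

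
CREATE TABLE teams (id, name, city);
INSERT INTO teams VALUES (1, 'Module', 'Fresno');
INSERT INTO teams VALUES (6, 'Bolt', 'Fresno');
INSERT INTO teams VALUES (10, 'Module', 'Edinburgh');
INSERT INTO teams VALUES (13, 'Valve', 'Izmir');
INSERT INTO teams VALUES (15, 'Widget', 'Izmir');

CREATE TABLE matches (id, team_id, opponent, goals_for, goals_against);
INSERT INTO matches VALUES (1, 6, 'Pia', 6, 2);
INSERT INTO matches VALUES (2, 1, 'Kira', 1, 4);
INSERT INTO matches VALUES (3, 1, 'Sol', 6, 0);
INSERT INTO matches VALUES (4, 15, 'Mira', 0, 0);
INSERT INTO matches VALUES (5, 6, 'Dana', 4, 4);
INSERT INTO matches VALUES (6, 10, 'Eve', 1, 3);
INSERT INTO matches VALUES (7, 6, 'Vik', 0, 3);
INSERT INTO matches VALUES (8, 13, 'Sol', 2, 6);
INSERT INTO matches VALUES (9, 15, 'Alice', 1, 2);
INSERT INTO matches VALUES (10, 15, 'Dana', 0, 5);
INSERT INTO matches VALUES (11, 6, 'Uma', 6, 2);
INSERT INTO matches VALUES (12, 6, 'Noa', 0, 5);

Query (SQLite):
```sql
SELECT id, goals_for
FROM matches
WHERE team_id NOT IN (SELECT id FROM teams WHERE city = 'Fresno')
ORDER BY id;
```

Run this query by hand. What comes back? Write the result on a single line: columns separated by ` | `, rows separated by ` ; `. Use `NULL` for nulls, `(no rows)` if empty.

4 | 0 ; 6 | 1 ; 8 | 2 ; 9 | 1 ; 10 | 0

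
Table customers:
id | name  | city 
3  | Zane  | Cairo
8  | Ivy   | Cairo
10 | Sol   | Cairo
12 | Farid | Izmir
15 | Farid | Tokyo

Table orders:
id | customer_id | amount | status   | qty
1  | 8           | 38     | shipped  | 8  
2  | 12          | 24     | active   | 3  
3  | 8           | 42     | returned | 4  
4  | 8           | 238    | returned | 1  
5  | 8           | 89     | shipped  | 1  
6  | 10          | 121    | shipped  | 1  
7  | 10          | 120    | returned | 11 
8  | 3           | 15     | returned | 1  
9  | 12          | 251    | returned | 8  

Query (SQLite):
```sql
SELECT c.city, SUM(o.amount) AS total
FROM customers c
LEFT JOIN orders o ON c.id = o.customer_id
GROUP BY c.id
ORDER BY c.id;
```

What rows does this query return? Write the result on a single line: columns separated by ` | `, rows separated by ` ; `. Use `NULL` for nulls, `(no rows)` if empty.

LEFT JOIN keeps every customers row; unmatched ones get NULL for orders columns.
Group by customers.id and compute SUM(o.amount). SUM over an all-NULL group is NULL.
  3: ids {8} → SUM(o.amount)=15
  8: ids {1, 3, 4, 5} → SUM(o.amount)=407
  10: ids {6, 7} → SUM(o.amount)=241
  12: ids {2, 9} → SUM(o.amount)=275
  15: ids {—} → SUM(o.amount)=NULL

Cairo | 15 ; Cairo | 407 ; Cairo | 241 ; Izmir | 275 ; Tokyo | NULL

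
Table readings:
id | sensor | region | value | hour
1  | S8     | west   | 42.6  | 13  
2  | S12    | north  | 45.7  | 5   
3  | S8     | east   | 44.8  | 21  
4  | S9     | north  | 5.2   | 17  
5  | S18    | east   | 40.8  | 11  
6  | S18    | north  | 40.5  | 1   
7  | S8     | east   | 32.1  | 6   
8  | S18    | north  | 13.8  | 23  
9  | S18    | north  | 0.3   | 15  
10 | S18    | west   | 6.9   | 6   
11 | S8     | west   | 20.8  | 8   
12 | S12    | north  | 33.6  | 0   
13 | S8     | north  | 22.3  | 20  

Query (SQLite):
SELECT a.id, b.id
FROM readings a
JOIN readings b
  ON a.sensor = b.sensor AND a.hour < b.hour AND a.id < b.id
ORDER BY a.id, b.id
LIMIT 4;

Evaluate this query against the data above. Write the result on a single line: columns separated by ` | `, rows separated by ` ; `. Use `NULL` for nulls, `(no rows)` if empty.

1 | 3 ; 1 | 13 ; 5 | 8 ; 5 | 9

Pairs (a,b) with same sensor, a.hour < b.hour, a.id < b.id.
sensor groups: S12:{2,12} S18:{5,6,8,9,10} S8:{1,3,7,11,13} S9:{4}
Ordered by (a.id, b.id); first 4.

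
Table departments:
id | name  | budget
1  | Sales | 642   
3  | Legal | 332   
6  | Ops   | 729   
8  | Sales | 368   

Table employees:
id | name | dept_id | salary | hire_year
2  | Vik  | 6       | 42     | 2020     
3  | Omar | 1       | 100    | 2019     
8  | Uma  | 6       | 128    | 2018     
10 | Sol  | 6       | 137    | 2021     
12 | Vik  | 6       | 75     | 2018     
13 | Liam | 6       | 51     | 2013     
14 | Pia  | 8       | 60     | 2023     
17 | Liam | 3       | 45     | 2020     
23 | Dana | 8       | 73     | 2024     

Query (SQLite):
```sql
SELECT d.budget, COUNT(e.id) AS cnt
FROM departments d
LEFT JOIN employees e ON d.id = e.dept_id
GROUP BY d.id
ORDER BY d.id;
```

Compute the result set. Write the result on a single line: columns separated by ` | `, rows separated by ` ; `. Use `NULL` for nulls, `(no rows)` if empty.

642 | 1 ; 332 | 1 ; 729 | 5 ; 368 | 2

LEFT JOIN keeps every departments row; unmatched ones get NULL for employees columns.
Group by departments.id and compute COUNT(e.id). COUNT(col) of an all-NULL group is 0.
  1: ids {3} → COUNT(e.id)=1
  3: ids {17} → COUNT(e.id)=1
  6: ids {2, 8, 10, 12, 13} → COUNT(e.id)=5
  8: ids {14, 23} → COUNT(e.id)=2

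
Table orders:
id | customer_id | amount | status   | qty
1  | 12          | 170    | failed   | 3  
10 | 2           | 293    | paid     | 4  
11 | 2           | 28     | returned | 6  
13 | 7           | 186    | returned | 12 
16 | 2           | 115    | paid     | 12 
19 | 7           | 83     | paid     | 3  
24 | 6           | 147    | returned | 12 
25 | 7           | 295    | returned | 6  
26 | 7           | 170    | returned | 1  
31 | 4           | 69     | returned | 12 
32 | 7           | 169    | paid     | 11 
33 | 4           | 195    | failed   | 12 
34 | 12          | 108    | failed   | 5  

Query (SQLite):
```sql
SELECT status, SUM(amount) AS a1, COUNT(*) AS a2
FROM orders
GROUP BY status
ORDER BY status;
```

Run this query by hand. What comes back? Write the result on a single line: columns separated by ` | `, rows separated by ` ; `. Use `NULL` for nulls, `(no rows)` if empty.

failed | 473 | 3 ; paid | 660 | 4 ; returned | 895 | 6

Group orders by status.
Per group compute: SUM(amount), COUNT(*).
  failed: ids {1, 33, 34} → SUM(amount)=473, COUNT(*)=3
  paid: ids {10, 16, 19, 32} → SUM(amount)=660, COUNT(*)=4
  returned: ids {11, 13, 24, 25, 26, 31} → SUM(amount)=895, COUNT(*)=6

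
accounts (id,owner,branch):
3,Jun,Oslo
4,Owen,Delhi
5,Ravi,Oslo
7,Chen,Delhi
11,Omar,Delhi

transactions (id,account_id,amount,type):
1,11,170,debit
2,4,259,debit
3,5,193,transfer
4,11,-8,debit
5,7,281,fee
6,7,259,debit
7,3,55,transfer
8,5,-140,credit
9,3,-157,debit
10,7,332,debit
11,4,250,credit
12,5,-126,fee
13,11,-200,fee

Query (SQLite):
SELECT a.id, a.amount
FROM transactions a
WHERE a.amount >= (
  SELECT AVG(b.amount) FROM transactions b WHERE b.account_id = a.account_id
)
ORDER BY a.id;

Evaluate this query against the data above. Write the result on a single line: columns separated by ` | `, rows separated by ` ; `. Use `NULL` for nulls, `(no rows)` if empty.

For each transactions row a, compute AVG(amount) over rows sharing a.account_id.
Keep row a if a.amount >= that per-group AVG.
  account_id=3: AVG(amount) = -51.0
  account_id=4: AVG(amount) = 254.5
  account_id=5: AVG(amount) = -24.333333
  account_id=7: AVG(amount) = 290.666667
  account_id=11: AVG(amount) = -12.666667

1 | 170 ; 2 | 259 ; 3 | 193 ; 4 | -8 ; 7 | 55 ; 10 | 332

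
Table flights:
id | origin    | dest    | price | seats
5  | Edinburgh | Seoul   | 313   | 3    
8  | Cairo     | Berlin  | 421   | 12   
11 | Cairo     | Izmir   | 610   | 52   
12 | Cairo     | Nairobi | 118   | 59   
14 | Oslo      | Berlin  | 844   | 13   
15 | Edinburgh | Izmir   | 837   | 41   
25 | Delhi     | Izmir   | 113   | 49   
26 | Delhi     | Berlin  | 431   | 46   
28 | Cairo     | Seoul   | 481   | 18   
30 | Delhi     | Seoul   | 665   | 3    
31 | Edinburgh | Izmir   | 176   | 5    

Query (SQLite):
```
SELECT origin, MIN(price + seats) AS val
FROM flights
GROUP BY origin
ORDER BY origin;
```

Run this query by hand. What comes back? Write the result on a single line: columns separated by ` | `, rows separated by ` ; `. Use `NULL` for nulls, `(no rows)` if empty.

Cairo | 177 ; Delhi | 162 ; Edinburgh | 181 ; Oslo | 857

For each row compute price + seats.
Group by origin; take MIN of the expression per group.
  Cairo: ids {8, 11, 12, 28} → MIN(price + seats)=177
  Delhi: ids {25, 26, 30} → MIN(price + seats)=162
  Edinburgh: ids {5, 15, 31} → MIN(price + seats)=181
  Oslo: ids {14} → MIN(price + seats)=857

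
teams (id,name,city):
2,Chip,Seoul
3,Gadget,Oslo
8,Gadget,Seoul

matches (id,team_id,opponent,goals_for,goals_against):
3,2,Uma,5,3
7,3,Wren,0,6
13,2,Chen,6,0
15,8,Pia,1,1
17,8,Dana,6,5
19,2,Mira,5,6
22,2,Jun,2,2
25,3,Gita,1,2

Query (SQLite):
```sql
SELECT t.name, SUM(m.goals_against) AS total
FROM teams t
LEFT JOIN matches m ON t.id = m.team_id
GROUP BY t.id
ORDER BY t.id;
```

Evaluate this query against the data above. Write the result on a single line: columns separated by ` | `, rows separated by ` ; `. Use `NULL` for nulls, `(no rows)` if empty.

LEFT JOIN keeps every teams row; unmatched ones get NULL for matches columns.
Group by teams.id and compute SUM(m.goals_against). SUM over an all-NULL group is NULL.
  2: ids {3, 13, 19, 22} → SUM(m.goals_against)=11
  3: ids {7, 25} → SUM(m.goals_against)=8
  8: ids {15, 17} → SUM(m.goals_against)=6

Chip | 11 ; Gadget | 8 ; Gadget | 6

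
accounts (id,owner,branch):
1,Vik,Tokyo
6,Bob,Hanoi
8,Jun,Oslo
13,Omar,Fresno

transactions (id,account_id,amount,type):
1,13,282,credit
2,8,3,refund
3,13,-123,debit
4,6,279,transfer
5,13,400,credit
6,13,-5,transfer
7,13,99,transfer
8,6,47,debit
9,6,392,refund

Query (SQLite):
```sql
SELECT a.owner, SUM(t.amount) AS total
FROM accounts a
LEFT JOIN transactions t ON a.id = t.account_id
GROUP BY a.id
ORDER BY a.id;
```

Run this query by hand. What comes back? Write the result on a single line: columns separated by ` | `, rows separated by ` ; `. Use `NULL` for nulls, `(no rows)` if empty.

LEFT JOIN keeps every accounts row; unmatched ones get NULL for transactions columns.
Group by accounts.id and compute SUM(t.amount). SUM over an all-NULL group is NULL.
  1: ids {—} → SUM(t.amount)=NULL
  6: ids {4, 8, 9} → SUM(t.amount)=718
  8: ids {2} → SUM(t.amount)=3
  13: ids {1, 3, 5, 6, 7} → SUM(t.amount)=653

Vik | NULL ; Bob | 718 ; Jun | 3 ; Omar | 653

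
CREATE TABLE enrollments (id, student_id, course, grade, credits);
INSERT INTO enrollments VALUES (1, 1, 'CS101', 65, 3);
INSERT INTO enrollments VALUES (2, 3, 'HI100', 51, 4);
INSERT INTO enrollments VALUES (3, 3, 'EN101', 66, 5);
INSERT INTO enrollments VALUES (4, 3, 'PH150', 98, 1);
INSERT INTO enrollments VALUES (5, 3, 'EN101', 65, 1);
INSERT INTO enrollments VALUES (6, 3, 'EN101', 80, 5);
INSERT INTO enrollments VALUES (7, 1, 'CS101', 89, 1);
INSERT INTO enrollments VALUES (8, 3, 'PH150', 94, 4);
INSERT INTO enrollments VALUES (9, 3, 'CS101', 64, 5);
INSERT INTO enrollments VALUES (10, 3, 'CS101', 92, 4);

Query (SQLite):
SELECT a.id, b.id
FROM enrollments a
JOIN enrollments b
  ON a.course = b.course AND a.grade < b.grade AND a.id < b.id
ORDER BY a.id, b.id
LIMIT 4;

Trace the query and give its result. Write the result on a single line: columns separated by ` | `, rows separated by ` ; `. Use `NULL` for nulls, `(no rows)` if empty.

1 | 7 ; 1 | 10 ; 3 | 6 ; 5 | 6

Pairs (a,b) with same course, a.grade < b.grade, a.id < b.id.
course groups: CS101:{1,7,9,10} EN101:{3,5,6} HI100:{2} PH150:{4,8}
Ordered by (a.id, b.id); first 4.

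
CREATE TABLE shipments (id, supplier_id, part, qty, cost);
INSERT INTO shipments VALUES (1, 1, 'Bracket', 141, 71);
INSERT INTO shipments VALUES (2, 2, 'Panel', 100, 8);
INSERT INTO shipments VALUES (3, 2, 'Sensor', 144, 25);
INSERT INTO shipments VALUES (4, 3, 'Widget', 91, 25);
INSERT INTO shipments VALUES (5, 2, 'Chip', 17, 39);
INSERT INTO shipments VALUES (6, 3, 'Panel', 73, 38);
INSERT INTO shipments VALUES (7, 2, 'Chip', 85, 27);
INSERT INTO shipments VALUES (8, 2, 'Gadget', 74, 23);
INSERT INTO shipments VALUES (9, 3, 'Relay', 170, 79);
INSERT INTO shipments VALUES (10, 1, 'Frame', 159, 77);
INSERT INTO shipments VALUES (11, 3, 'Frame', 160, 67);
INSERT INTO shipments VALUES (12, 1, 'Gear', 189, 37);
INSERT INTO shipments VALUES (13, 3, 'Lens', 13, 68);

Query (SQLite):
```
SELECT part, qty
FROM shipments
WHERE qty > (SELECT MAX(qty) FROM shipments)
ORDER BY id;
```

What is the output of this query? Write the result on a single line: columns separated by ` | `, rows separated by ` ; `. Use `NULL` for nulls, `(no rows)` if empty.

(no rows)

Scalar subquery: MAX(qty) over all shipments rows = 189.
Keep rows where qty > that value.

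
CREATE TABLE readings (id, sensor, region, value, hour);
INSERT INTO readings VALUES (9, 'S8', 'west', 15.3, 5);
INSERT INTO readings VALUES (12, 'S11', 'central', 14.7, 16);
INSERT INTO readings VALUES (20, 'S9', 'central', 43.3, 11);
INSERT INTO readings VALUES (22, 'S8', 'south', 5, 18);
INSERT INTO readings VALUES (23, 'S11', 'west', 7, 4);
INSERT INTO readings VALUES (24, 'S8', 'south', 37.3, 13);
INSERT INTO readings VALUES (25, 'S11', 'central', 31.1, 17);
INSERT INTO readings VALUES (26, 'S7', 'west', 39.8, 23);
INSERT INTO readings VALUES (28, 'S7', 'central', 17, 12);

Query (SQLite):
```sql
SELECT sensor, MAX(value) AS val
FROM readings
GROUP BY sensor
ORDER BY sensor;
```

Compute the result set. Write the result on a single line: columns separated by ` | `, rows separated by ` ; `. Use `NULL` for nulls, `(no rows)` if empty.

S11 | 31.1 ; S7 | 39.8 ; S8 | 37.3 ; S9 | 43.3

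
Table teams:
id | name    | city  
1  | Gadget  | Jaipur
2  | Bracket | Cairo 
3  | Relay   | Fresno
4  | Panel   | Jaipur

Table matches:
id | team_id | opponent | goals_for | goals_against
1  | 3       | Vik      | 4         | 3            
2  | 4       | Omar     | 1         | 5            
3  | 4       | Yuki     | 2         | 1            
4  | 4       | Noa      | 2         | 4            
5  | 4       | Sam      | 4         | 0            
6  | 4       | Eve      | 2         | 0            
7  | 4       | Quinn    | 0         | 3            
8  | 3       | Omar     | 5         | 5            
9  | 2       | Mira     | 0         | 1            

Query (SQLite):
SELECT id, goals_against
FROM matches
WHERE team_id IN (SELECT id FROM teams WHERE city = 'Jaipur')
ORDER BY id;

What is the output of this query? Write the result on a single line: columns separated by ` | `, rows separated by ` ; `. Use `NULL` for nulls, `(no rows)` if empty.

Inner query: teams.id where city = 'Jaipur'.
Outer: keep matches rows whose team_id is in that set.
Inner query → {1, 4}

2 | 5 ; 3 | 1 ; 4 | 4 ; 5 | 0 ; 6 | 0 ; 7 | 3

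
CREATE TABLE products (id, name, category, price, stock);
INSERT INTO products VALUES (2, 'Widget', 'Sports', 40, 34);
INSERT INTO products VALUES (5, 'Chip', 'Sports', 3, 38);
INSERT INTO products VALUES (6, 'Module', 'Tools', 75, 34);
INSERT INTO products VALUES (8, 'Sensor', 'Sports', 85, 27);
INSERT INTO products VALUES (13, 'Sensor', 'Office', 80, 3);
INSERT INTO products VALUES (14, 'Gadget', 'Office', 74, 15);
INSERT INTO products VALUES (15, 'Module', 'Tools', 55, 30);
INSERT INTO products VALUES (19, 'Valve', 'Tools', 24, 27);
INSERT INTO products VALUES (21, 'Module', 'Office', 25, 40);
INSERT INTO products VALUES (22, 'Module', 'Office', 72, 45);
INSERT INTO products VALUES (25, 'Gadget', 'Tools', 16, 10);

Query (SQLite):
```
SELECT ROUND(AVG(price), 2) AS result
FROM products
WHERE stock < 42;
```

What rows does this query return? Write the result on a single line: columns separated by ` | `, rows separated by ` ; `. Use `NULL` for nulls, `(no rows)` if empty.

Rows where stock < 42 → price values: [40, 3, 75, 85, 80, 74, 55, 24, 25, 16].
AVG = 477 / 10 (rounded to 2 dp).

47.7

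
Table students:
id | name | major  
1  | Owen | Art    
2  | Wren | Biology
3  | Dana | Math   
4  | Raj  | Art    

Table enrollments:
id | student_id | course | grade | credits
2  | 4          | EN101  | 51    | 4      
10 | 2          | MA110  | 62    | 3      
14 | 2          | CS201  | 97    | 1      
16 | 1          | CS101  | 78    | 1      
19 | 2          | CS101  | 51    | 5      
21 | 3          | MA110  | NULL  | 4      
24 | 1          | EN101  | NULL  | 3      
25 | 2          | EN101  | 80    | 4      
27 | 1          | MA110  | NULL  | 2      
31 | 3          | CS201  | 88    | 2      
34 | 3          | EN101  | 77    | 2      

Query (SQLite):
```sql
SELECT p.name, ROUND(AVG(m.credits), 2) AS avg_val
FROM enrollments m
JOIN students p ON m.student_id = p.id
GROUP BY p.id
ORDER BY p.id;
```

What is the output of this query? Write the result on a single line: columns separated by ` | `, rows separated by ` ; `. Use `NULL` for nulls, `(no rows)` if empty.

Join each enrollments row to its students via student_id.
Group joined rows by students.id; compute ROUND(AVG(m.credits), 2) per group.
  1: ids {16, 24, 27} → ROUND(AVG(m.credits), 2)=2
  2: ids {10, 14, 19, 25} → ROUND(AVG(m.credits), 2)=3.25
  3: ids {21, 31, 34} → ROUND(AVG(m.credits), 2)=2.67
  4: ids {2} → ROUND(AVG(m.credits), 2)=4

Owen | 2 ; Wren | 3.25 ; Dana | 2.67 ; Raj | 4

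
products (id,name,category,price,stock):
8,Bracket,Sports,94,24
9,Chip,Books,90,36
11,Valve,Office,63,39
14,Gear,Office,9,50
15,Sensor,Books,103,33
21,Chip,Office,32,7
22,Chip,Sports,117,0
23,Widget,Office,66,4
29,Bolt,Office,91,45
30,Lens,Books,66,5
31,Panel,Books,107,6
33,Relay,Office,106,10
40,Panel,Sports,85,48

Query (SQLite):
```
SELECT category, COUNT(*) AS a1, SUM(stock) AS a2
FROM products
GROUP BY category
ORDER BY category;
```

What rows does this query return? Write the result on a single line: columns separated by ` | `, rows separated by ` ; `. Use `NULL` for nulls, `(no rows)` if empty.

Group products by category.
Per group compute: COUNT(*), SUM(stock).
  Books: ids {9, 15, 30, 31} → COUNT(*)=4, SUM(stock)=80
  Office: ids {11, 14, 21, 23, 29, 33} → COUNT(*)=6, SUM(stock)=155
  Sports: ids {8, 22, 40} → COUNT(*)=3, SUM(stock)=72

Books | 4 | 80 ; Office | 6 | 155 ; Sports | 3 | 72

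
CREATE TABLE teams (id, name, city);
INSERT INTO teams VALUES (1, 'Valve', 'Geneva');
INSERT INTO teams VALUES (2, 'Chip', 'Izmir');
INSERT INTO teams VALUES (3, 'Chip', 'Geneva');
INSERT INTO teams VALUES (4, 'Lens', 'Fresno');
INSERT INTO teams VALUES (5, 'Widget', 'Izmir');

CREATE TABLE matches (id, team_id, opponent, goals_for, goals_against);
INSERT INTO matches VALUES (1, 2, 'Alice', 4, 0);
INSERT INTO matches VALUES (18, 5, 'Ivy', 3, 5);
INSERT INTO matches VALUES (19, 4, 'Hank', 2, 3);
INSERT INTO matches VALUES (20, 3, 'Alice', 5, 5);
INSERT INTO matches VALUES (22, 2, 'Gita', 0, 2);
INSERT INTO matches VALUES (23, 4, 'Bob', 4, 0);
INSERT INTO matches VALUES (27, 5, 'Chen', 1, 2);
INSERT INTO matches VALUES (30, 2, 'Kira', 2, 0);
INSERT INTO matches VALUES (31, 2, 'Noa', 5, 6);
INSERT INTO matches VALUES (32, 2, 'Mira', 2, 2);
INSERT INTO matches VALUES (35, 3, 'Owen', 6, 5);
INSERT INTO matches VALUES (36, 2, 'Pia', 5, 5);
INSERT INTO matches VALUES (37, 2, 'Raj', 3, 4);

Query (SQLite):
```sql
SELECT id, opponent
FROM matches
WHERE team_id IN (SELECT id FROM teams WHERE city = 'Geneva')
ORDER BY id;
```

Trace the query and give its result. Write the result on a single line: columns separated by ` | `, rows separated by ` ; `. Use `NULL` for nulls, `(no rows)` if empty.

20 | Alice ; 35 | Owen

Inner query: teams.id where city = 'Geneva'.
Outer: keep matches rows whose team_id is in that set.
Inner query → {1, 3}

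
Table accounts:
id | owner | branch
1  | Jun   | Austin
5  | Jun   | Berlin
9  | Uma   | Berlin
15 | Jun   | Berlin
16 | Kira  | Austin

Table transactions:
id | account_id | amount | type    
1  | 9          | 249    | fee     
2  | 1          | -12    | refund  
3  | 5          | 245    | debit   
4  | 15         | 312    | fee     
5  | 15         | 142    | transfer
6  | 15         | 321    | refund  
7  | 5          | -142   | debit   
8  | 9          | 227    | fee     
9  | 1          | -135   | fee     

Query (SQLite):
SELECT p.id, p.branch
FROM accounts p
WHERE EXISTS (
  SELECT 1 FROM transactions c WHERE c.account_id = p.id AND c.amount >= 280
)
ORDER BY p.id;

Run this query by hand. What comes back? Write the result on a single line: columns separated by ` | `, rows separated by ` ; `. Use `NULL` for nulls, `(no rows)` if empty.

15 | Berlin

For each accounts row, check whether any transactions with matching account_id has amount >= 280.
Keep rows where that is true.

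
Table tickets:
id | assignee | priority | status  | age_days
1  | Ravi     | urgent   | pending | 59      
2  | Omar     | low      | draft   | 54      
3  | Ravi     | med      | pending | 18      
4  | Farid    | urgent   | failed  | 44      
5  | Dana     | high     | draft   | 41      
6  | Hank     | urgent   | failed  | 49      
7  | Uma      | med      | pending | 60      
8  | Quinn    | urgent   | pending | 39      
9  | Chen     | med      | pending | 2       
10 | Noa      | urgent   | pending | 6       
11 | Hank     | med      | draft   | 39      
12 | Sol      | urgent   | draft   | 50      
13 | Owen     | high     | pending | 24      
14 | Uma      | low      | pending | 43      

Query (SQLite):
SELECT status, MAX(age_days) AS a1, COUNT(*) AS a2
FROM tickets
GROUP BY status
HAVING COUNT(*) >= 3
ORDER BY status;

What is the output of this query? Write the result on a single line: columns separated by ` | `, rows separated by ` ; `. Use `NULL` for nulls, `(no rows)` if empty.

draft | 54 | 4 ; pending | 60 | 8

Group tickets by status.
Per group compute: MAX(age_days), COUNT(*).
HAVING: drop groups with fewer than 3 rows.
  draft: ids {2, 5, 11, 12} → MAX(age_days)=54, COUNT(*)=4
  failed: ids {4, 6} → MAX(age_days)=49, COUNT(*)=2
  pending: ids {1, 3, 7, 8, 9, 10, 13, 14} → MAX(age_days)=60, COUNT(*)=8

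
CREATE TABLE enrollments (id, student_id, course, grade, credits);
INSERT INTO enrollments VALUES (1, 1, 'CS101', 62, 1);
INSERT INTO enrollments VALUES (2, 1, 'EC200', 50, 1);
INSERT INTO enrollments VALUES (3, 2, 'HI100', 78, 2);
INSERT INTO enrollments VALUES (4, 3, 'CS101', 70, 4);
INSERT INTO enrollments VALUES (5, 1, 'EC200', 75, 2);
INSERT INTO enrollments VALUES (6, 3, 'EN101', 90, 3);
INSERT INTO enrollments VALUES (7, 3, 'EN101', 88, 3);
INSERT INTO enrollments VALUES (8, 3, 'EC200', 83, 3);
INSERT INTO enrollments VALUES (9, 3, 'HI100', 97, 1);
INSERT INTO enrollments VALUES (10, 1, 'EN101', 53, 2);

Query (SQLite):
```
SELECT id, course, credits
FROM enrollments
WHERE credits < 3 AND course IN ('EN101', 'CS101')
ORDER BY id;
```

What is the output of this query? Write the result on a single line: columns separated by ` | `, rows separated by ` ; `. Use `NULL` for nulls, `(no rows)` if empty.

1 | CS101 | 1 ; 10 | EN101 | 2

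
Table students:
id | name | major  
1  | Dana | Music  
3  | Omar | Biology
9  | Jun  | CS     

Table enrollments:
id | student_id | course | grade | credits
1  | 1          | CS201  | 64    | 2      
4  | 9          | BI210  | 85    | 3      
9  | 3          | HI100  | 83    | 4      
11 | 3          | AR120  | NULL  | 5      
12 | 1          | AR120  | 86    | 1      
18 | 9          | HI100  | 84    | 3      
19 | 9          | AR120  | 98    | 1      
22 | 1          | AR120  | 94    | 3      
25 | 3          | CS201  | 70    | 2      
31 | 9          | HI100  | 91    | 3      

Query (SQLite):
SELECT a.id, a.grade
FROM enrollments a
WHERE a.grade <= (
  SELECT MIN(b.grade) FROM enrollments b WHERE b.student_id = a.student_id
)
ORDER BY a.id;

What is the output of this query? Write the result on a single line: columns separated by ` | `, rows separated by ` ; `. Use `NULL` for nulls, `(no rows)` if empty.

For each enrollments row a, compute MIN(grade) over rows sharing a.student_id.
Keep row a if a.grade <= that per-group MIN.
  student_id=1: MIN(grade) = 64
  student_id=3: MIN(grade) = 70
  student_id=9: MIN(grade) = 84

1 | 64 ; 18 | 84 ; 25 | 70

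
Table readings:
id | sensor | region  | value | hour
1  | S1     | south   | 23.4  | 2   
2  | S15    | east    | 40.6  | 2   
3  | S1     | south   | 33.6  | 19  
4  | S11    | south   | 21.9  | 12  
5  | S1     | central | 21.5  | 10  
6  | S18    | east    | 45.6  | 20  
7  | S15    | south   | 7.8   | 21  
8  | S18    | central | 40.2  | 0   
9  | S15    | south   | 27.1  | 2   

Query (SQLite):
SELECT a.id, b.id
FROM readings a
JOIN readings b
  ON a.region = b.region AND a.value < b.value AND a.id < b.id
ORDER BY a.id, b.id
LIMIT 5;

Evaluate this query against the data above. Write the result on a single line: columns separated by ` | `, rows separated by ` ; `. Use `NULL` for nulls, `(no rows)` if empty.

Pairs (a,b) with same region, a.value < b.value, a.id < b.id.
region groups: central:{5,8} east:{2,6} south:{1,3,4,7,9}
Ordered by (a.id, b.id); first 5.

1 | 3 ; 1 | 9 ; 2 | 6 ; 4 | 9 ; 5 | 8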